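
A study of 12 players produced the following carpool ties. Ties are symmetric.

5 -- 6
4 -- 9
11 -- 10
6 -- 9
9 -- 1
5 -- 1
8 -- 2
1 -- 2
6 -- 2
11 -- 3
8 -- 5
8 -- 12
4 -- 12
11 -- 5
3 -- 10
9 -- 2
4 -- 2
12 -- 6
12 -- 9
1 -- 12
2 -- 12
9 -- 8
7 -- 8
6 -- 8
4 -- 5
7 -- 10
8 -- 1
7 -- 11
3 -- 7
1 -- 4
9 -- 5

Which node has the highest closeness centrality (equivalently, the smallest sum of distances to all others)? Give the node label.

Farness (sum of distances to all others) for each node — 1:18, 2:19, 3:25, 4:20, 5:16, 6:19, 7:19, 8:15, 9:17, 10:25, 11:20, 12:19.
The smallest farness is 15, for 8, so 8 has the highest closeness.

8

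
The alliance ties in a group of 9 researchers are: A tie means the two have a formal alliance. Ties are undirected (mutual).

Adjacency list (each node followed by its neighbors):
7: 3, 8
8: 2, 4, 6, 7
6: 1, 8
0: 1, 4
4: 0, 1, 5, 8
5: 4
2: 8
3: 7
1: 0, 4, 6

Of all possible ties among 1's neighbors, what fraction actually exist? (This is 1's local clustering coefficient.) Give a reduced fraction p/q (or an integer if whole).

1's neighbors: 0, 4, and 6 (k = 3).
Possible neighbor pairs: C(3,2) = 3. Edges among them: 0–4 → e = 1.
Clustering(1) = 1/3.

1/3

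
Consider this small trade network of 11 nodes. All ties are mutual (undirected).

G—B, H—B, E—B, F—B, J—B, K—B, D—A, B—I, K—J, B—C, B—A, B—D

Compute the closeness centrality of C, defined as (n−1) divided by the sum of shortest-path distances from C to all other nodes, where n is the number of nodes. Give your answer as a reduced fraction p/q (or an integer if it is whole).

10/19

Distances from C: A:2, B:1, D:2, E:2, F:2, G:2, H:2, I:2, J:2, K:2. Sum = 19.
n = 11, so closeness = 10/19.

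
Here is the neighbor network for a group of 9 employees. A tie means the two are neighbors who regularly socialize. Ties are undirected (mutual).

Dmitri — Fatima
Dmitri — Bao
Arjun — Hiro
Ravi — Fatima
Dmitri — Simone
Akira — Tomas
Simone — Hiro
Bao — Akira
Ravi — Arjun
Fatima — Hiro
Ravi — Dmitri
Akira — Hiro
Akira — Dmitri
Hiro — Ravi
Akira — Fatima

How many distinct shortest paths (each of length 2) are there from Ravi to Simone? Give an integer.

The shortest distance is 2. The length-2 paths are: Ravi–Dmitri–Simone; Ravi–Hiro–Simone.
That gives 2 distinct shortest paths.

2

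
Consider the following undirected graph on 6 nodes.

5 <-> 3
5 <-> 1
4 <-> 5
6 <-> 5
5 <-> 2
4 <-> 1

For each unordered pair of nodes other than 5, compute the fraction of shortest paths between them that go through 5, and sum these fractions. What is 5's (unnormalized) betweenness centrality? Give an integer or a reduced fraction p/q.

9

Pairs whose geodesics pass through 5 — 2–4: 1; 2–6: 1; 2–3: 1; 2–1: 1; 4–6: 1; 4–3: 1; 6–3: 1; 6–1: 1; 3–1: 1.
All other pairs contribute 0.
Summing the contributions gives betweenness(5) = 9.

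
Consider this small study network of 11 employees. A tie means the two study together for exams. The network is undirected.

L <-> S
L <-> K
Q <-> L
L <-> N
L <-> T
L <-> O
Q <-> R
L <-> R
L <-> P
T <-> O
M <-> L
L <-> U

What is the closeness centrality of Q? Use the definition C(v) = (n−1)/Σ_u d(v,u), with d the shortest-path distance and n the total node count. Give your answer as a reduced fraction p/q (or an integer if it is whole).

Distances from Q: K:2, L:1, M:2, N:2, O:2, P:2, R:1, S:2, T:2, U:2. Sum = 18.
n = 11, so closeness = 10/18 = 5/9.

5/9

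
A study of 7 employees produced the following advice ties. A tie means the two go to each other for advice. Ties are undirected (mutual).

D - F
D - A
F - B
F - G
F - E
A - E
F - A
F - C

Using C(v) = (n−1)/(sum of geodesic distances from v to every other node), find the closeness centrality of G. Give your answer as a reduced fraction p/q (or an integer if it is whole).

Distances from G: A:2, B:2, C:2, D:2, E:2, F:1. Sum = 11.
n = 7, so closeness = 6/11.

6/11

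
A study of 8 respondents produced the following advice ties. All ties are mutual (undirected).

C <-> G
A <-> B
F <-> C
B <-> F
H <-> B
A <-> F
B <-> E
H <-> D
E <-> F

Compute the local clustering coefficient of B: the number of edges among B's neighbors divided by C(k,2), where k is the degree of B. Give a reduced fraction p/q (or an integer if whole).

1/3

B's neighbors: A, E, F, and H (k = 4).
Possible neighbor pairs: C(4,2) = 6. Edges among them: A–F, E–F → e = 2.
Clustering(B) = 2/6 = 1/3.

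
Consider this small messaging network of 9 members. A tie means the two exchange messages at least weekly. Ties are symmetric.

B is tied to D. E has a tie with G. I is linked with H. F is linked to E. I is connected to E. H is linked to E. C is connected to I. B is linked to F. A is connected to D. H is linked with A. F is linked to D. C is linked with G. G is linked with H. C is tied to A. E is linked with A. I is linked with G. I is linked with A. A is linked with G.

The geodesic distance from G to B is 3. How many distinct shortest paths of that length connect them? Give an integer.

2

The shortest distance is 3. The length-3 paths are: G–E–F–B; G–A–D–B.
That gives 2 distinct shortest paths.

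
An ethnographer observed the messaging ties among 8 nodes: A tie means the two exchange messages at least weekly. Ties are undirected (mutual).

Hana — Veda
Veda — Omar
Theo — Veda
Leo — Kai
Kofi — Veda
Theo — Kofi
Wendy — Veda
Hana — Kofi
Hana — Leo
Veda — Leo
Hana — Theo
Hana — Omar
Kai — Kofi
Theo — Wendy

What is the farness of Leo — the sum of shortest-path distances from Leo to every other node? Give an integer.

11

Distances from Leo: Hana:1, Kai:1, Kofi:2, Omar:2, Theo:2, Veda:1, Wendy:2.
Sum = 1 + 1 + 2 + 2 + 2 + 1 + 2 = 11.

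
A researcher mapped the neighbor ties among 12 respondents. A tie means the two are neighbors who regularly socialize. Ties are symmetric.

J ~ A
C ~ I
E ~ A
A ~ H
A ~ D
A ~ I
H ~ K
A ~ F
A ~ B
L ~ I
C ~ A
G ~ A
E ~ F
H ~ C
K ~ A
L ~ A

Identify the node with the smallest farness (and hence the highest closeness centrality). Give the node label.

A

Farness (sum of distances to all others) for each node — A:11, B:21, C:19, D:21, E:20, F:20, G:21, H:19, I:19, J:21, K:20, L:20.
The smallest farness is 11, for A, so A has the highest closeness.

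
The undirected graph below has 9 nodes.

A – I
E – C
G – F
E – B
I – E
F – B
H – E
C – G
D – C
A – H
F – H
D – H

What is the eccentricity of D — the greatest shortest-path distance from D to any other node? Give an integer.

Distances from D: A:2, B:3, C:1, E:2, F:2, G:2, H:1, I:3.
The largest is 3 (to B and I), so the eccentricity of D is 3.

3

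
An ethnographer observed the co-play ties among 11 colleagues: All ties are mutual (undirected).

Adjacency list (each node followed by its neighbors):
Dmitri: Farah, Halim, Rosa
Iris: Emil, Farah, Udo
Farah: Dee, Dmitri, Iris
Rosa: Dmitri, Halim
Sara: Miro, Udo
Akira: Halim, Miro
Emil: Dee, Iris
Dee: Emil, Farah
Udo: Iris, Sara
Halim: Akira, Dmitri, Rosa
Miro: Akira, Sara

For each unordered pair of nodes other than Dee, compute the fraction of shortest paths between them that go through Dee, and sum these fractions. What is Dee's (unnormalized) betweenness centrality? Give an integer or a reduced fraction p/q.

7/3

Pairs whose geodesics pass through Dee — Farah–Emil: 1/2; Emil–Akira: 1/3; Emil–Halim: 1/2; Emil–Rosa: 1/2; Emil–Dmitri: 1/2.
All other pairs contribute 0.
Summing the contributions gives betweenness(Dee) = 7/3.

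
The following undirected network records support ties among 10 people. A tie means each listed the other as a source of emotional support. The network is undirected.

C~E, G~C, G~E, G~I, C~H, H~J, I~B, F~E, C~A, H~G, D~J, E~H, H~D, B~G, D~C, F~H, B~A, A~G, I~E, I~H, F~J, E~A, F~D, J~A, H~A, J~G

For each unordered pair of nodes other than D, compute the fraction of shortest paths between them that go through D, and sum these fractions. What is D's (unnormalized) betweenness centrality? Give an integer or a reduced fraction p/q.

Pairs whose geodesics pass through D — F–C: 1/3; C–J: 1/4.
All other pairs contribute 0.
Summing the contributions gives betweenness(D) = 7/12.

7/12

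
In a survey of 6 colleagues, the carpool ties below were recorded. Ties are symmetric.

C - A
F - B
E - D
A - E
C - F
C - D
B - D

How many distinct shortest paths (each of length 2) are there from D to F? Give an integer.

The shortest distance is 2. The length-2 paths are: D–C–F; D–B–F.
That gives 2 distinct shortest paths.

2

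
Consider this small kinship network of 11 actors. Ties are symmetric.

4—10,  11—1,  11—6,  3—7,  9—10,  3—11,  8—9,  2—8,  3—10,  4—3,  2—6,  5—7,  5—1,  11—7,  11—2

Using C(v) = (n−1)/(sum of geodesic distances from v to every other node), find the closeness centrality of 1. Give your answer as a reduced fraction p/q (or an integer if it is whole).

Distances from 1: 2:2, 3:2, 4:3, 5:1, 6:2, 7:2, 8:3, 9:4, 10:3, 11:1. Sum = 23.
n = 11, so closeness = 10/23.

10/23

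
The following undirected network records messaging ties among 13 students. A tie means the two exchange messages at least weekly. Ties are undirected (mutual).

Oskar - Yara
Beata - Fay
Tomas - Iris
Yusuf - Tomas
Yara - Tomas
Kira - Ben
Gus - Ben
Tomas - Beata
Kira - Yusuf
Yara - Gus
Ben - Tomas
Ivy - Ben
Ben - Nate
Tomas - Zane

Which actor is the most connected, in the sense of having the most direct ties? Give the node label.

Tomas

Degrees — Beata:2, Ben:5, Fay:1, Gus:2, Iris:1, Ivy:1, Kira:2, Nate:1, Oskar:1, Tomas:6, Yara:3, Yusuf:2, Zane:1.
The maximum is 6, attained only by Tomas.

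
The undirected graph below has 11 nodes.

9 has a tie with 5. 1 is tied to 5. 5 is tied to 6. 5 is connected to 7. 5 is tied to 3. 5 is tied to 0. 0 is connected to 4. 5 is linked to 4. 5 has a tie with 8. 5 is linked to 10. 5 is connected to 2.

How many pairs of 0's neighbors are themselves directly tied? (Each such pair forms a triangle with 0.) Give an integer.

1

0's neighbors: 4 and 5.
Neighbor pairs that are themselves tied: 0–4–5. Each forms one triangle with 0, for 1 in total.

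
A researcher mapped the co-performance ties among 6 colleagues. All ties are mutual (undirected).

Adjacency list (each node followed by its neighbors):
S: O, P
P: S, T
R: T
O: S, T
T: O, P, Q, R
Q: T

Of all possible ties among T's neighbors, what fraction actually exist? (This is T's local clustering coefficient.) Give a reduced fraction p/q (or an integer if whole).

0

T's neighbors: O, P, Q, and R (k = 4).
Possible neighbor pairs: C(4,2) = 6. Edges among them: none → e = 0.
Clustering(T) = 0/6 = 0.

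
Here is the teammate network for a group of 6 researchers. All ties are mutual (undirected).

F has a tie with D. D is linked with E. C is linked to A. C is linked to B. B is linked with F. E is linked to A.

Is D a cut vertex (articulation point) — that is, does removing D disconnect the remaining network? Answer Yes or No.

No

Even without D, every remaining node can still reach every other (the residual graph is connected), so D is not a cut vertex.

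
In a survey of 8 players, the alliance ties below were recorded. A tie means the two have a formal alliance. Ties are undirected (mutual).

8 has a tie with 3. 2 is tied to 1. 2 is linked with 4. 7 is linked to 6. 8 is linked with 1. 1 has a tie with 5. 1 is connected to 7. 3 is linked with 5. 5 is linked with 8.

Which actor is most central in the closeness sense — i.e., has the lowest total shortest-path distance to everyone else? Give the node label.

1

Farness (sum of distances to all others) for each node — 1:10, 2:14, 3:18, 4:20, 5:13, 6:20, 7:14, 8:13.
The smallest farness is 10, for 1, so 1 has the highest closeness.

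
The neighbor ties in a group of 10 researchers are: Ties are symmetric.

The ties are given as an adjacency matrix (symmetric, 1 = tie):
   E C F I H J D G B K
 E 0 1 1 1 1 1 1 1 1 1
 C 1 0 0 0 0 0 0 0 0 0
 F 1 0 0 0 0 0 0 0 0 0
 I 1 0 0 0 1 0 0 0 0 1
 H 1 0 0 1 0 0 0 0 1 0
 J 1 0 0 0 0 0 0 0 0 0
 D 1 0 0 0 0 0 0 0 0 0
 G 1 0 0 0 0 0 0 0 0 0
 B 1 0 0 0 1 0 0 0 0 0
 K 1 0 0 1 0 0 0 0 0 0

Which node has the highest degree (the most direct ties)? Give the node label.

E

Degrees — B:2, C:1, D:1, E:9, F:1, G:1, H:3, I:3, J:1, K:2.
The maximum is 9, attained only by E.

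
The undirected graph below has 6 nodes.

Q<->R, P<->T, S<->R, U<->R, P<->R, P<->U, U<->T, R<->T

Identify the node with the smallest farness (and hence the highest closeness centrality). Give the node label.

R

Farness (sum of distances to all others) for each node — P:7, Q:9, R:5, S:9, T:7, U:7.
The smallest farness is 5, for R, so R has the highest closeness.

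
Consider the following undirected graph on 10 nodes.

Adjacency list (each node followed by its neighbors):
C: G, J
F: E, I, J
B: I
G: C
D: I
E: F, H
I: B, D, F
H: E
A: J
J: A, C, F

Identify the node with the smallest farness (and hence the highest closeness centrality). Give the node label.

F

Farness (sum of distances to all others) for each node — A:26, B:28, C:24, D:28, E:22, F:16, G:32, H:30, I:20, J:18.
The smallest farness is 16, for F, so F has the highest closeness.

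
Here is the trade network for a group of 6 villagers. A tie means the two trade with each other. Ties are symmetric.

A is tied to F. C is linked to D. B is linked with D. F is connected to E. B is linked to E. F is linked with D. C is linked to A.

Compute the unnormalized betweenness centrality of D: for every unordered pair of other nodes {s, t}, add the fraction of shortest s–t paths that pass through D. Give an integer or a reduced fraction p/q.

10/3

Pairs whose geodesics pass through D — F–C: 1/2; F–B: 1/2; A–B: 2/3; C–B: 1; C–E: 2/3.
All other pairs contribute 0.
Summing the contributions gives betweenness(D) = 10/3.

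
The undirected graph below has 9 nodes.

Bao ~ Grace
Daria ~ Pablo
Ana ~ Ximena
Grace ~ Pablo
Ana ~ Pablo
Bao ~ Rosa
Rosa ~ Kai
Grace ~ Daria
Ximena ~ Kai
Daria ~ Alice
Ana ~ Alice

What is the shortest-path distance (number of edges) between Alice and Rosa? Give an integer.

One shortest route is Alice – Daria – Grace – Bao – Rosa, which uses 4 edges, and at distance 3 from Alice we only reach {Bao, Kai}, which does not include Rosa. So d(Alice,Rosa) = 4.

4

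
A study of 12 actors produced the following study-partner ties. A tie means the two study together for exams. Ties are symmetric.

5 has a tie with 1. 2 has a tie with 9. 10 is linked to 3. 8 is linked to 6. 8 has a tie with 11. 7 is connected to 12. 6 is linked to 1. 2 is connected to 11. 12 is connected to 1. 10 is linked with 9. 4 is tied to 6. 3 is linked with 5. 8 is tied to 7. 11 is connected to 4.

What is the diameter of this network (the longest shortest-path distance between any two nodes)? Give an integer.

Eccentricity of each node (its greatest distance to any other): 1:4, 2:4, 3:4, 4:4, 5:4, 6:4, 7:5, 8:4, 9:5, 10:5, 11:4, 12:5.
The maximum eccentricity is 5, realized for instance by the pair 10–7 via 10 – 9 – 2 – 11 – 8 – 7. So the diameter is 5.

5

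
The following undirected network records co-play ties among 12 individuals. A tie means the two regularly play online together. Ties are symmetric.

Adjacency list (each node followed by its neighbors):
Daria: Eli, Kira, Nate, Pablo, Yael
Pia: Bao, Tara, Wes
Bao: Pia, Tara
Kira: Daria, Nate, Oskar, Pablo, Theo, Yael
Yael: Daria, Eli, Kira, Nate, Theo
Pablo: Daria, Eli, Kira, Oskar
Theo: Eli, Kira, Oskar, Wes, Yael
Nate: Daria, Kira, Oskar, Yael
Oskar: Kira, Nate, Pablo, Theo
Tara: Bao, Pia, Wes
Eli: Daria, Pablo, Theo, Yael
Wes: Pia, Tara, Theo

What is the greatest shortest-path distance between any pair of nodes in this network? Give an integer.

5

Eccentricity of each node (its greatest distance to any other): Bao:5, Daria:5, Eli:4, Kira:4, Nate:5, Oskar:4, Pablo:5, Pia:4, Tara:4, Theo:3, Wes:3, Yael:4.
The maximum eccentricity is 5, realized for instance by the pair Daria–Bao via Daria – Eli – Theo – Wes – Pia – Bao. So the diameter is 5.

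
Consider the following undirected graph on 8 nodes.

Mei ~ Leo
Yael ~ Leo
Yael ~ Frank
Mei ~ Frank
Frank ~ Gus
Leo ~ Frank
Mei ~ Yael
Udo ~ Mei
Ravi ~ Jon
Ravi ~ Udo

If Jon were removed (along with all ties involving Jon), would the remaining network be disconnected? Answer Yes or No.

No

Even without Jon, every remaining node can still reach every other (the residual graph is connected), so Jon is not a cut vertex.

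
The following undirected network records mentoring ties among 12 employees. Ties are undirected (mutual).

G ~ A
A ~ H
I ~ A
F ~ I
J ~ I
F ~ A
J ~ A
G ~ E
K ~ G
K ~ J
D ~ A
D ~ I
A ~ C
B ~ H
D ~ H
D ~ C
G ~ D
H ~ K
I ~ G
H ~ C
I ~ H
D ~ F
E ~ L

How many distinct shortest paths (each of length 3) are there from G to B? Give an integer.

The shortest distance is 3. The length-3 paths are: G–A–H–B; G–D–H–B; G–K–H–B; G–I–H–B.
That gives 4 distinct shortest paths.

4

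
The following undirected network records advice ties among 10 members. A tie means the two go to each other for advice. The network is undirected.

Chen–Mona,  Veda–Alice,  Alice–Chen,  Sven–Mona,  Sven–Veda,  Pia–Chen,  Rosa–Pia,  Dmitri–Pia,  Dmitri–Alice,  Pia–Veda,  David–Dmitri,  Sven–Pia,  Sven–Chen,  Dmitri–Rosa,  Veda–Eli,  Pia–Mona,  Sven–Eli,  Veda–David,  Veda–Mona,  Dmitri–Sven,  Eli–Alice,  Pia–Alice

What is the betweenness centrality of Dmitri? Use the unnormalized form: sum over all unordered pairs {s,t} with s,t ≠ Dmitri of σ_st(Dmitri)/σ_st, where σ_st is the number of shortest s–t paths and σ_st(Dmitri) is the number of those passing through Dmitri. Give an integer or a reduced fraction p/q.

Pairs whose geodesics pass through Dmitri — Chen–David: 3/7; Rosa–Sven: 1/2; Rosa–David: 1; Rosa–Alice: 1/2; Rosa–Eli: 2/5; Sven–David: 1/2; Sven–Alice: 1/5; Pia–David: 1/2; David–Alice: 1/2.
All other pairs contribute 0.
Summing the contributions gives betweenness(Dmitri) = 317/70.

317/70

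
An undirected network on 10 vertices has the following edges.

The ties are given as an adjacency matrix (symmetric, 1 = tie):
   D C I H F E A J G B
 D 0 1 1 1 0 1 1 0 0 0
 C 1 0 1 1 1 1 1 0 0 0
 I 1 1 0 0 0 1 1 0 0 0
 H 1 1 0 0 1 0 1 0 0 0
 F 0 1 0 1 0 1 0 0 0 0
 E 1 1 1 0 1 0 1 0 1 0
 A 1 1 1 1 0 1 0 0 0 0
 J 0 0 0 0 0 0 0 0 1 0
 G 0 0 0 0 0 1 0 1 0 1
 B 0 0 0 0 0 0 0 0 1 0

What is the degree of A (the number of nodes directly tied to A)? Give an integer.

5

A is directly tied to C, D, E, H, and I. That is 5 neighbors, so the degree of A is 5.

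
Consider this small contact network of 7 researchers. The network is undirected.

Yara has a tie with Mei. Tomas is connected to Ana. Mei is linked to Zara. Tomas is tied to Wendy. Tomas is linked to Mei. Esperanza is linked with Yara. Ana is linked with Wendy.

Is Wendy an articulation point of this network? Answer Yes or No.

No

Even without Wendy, every remaining node can still reach every other (the residual graph is connected), so Wendy is not a cut vertex.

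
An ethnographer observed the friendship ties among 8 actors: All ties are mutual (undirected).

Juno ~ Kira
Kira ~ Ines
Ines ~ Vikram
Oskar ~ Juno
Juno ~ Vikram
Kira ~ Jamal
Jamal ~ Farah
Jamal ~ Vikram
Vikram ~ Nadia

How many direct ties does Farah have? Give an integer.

1

Farah is directly tied to Jamal. That is 1 neighbor, so the degree of Farah is 1.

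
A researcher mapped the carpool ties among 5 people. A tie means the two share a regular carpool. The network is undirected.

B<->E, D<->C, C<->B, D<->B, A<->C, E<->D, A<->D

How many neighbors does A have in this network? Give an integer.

2

A is directly tied to C and D. That is 2 neighbors, so the degree of A is 2.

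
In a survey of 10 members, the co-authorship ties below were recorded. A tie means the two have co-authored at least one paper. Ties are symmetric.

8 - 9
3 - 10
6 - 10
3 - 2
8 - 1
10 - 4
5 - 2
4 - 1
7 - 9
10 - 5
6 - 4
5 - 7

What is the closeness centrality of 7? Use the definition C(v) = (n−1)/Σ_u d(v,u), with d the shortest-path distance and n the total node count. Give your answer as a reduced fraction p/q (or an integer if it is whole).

9/20

Distances from 7: 1:3, 2:2, 3:3, 4:3, 5:1, 6:3, 8:2, 9:1, 10:2. Sum = 20.
n = 10, so closeness = 9/20.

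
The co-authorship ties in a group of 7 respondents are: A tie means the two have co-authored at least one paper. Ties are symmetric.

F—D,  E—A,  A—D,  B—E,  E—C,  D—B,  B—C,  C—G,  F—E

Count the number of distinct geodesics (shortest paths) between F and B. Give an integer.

2

The shortest distance is 2. The length-2 paths are: F–E–B; F–D–B.
That gives 2 distinct shortest paths.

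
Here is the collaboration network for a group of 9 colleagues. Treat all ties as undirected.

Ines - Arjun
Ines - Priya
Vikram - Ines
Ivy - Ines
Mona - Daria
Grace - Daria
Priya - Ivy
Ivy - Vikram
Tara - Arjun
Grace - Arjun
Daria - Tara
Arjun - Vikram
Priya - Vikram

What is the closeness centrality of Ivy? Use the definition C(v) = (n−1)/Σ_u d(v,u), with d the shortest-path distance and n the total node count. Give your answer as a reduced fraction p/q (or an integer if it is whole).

Distances from Ivy: Arjun:2, Daria:4, Grace:3, Ines:1, Mona:5, Priya:1, Tara:3, Vikram:1. Sum = 20.
n = 9, so closeness = 8/20 = 2/5.

2/5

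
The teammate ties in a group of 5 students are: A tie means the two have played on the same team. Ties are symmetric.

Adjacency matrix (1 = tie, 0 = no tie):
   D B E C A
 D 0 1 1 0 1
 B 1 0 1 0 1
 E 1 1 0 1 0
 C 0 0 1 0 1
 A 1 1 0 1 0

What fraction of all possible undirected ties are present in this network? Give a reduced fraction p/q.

There are 7 edges and 5 nodes, so the maximum possible is C(5,2) = 10.
Density = 7/10.

7/10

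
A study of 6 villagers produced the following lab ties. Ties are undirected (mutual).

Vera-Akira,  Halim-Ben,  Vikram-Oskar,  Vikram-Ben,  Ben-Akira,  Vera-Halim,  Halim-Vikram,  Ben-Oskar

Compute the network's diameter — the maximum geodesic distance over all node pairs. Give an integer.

3

Eccentricity of each node (its greatest distance to any other): Akira:2, Ben:2, Halim:2, Oskar:3, Vera:3, Vikram:2.
The maximum eccentricity is 3, realized for instance by the pair Oskar–Vera via Oskar – Ben – Akira – Vera. So the diameter is 3.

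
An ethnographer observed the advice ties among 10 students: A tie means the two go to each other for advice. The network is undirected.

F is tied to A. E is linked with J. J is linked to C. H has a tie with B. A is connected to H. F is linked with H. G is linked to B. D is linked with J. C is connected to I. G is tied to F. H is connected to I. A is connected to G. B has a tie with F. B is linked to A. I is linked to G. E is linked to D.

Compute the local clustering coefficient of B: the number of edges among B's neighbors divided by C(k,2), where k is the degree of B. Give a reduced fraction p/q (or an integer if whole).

B's neighbors: A, F, G, and H (k = 4).
Possible neighbor pairs: C(4,2) = 6. Edges among them: A–F, A–G, A–H, F–G, F–H → e = 5.
Clustering(B) = 5/6.

5/6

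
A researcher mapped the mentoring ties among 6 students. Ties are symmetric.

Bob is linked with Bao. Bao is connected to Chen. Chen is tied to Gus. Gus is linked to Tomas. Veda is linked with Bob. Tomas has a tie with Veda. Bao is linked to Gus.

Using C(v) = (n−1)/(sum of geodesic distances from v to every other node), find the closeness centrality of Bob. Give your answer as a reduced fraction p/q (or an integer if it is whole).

5/8

Distances from Bob: Bao:1, Chen:2, Gus:2, Tomas:2, Veda:1. Sum = 8.
n = 6, so closeness = 5/8.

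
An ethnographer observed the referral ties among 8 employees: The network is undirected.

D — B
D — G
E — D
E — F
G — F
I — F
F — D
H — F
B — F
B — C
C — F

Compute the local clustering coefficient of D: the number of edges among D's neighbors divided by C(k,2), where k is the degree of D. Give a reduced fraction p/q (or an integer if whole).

1/2

D's neighbors: B, E, F, and G (k = 4).
Possible neighbor pairs: C(4,2) = 6. Edges among them: B–F, E–F, F–G → e = 3.
Clustering(D) = 3/6 = 1/2.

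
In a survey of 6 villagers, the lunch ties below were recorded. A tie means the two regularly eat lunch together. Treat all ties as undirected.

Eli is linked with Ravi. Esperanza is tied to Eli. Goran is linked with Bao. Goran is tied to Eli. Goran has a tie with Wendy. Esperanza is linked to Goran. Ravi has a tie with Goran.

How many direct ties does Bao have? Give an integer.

1

Bao is directly tied to Goran. That is 1 neighbor, so the degree of Bao is 1.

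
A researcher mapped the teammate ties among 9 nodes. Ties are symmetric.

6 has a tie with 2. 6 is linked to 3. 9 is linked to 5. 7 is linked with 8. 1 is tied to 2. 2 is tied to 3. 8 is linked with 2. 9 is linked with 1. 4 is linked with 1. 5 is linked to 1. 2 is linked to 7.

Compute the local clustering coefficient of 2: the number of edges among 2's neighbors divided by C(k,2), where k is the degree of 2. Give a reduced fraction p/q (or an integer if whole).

1/5

2's neighbors: 1, 3, 6, 7, and 8 (k = 5).
Possible neighbor pairs: C(5,2) = 10. Edges among them: 3–6, 7–8 → e = 2.
Clustering(2) = 2/10 = 1/5.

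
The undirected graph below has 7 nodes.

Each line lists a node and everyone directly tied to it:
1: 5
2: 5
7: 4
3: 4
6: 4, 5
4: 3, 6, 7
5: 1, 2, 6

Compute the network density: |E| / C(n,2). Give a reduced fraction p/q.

2/7

There are 6 edges and 7 nodes, so the maximum possible is C(7,2) = 21.
Density = 6/21 = 2/7.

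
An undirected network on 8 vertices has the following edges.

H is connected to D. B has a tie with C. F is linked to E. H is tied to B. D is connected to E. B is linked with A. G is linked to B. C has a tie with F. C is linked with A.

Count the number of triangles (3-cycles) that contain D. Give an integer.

0

D's neighbors are E and H, but none of them are tied to each other, so no triangle contains D.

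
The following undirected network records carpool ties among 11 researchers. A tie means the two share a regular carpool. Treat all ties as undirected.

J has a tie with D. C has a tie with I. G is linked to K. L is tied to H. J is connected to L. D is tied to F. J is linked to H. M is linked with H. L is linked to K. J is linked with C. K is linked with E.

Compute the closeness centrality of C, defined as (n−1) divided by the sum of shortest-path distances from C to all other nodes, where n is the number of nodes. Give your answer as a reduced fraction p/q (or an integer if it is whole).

2/5

Distances from C: D:2, E:4, F:3, G:4, H:2, I:1, J:1, K:3, L:2, M:3. Sum = 25.
n = 11, so closeness = 10/25 = 2/5.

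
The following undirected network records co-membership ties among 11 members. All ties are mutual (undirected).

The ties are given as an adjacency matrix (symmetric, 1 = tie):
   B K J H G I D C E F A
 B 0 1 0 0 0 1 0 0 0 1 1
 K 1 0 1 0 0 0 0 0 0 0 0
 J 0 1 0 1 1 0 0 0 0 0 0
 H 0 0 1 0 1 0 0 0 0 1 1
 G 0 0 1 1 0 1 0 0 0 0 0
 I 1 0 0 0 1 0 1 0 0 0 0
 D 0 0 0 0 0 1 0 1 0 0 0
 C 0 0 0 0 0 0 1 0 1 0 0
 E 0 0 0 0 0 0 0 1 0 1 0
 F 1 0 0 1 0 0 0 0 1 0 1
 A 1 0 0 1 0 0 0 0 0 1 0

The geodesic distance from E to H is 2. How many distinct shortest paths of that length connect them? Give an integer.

The shortest distance is 2, and the only length-2 path is E–F–H. So there is exactly 1 shortest path.

1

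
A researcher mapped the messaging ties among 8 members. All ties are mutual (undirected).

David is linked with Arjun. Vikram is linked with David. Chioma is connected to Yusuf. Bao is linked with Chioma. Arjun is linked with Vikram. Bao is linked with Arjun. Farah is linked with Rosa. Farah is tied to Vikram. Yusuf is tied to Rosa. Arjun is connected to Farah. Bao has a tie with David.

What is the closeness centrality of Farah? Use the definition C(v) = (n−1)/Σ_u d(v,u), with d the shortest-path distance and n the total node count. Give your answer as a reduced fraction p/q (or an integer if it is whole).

7/12

Distances from Farah: Arjun:1, Bao:2, Chioma:3, David:2, Rosa:1, Vikram:1, Yusuf:2. Sum = 12.
n = 8, so closeness = 7/12.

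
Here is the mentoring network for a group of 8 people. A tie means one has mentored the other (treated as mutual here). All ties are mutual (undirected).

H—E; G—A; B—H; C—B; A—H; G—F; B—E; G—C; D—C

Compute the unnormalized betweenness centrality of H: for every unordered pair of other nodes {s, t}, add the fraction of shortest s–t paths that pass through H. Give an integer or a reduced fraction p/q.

3

Pairs whose geodesics pass through H — F–E: 1/2; A–E: 1; A–B: 1; E–G: 1/2.
All other pairs contribute 0.
Summing the contributions gives betweenness(H) = 3.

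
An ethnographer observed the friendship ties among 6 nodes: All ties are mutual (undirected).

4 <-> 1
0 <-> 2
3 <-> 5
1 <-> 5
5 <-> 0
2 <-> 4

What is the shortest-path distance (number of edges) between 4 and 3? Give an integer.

3

One shortest route is 4 – 1 – 5 – 3, which uses 3 edges, and at distance 2 from 4 we only reach {0, 5}, which does not include 3. So d(4,3) = 3.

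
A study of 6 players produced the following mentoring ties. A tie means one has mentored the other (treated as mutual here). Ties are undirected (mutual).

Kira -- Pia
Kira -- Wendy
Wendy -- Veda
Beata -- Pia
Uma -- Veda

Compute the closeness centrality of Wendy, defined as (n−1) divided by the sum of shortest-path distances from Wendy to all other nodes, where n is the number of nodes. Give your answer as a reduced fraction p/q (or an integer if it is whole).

Distances from Wendy: Beata:3, Kira:1, Pia:2, Uma:2, Veda:1. Sum = 9.
n = 6, so closeness = 5/9.

5/9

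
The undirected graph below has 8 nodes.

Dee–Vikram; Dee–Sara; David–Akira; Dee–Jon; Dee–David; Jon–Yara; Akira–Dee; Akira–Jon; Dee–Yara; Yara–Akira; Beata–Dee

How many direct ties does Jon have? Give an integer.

3

Jon is directly tied to Akira, Dee, and Yara. That is 3 neighbors, so the degree of Jon is 3.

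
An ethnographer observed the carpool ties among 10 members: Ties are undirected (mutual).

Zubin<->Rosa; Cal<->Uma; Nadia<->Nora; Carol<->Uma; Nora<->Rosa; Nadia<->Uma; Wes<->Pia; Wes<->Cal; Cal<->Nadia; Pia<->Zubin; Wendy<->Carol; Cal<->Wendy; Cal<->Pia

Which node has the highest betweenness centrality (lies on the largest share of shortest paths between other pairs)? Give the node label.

Cal

Unnormalized betweenness of each node: Cal:33/2, Carol:1/2, Nadia:17/2, Nora:9/2, Pia:15/2, Rosa:2, Uma:5, Wendy:2, Wes:0, Zubin:7/2.
Cal has the largest value, 33/2, making it the main broker — the node through which the most shortest paths run.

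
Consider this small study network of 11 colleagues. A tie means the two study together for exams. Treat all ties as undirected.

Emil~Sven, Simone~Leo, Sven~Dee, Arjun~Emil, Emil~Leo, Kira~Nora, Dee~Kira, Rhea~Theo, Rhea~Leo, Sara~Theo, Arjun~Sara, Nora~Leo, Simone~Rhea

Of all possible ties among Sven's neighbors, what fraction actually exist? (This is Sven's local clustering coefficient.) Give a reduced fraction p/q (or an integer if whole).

Sven's neighbors: Dee and Emil (k = 2).
Possible neighbor pairs: C(2,2) = 1. Edges among them: none → e = 0.
Clustering(Sven) = 0/1.

0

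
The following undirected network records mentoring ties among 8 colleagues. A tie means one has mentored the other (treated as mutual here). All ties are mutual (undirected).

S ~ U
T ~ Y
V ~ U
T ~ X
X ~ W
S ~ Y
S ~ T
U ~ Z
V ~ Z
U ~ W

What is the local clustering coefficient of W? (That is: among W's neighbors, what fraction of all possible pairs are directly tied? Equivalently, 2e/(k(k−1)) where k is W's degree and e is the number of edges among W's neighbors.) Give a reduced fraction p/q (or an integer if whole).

0

W's neighbors: U and X (k = 2).
Possible neighbor pairs: C(2,2) = 1. Edges among them: none → e = 0.
Clustering(W) = 0/1.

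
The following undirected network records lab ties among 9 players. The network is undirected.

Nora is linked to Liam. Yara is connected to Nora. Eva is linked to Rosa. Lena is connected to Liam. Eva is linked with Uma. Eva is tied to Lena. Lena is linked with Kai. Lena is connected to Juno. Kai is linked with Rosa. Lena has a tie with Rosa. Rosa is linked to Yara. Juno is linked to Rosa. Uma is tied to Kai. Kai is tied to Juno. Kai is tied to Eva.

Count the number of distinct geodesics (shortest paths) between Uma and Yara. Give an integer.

2

The shortest distance is 3. The length-3 paths are: Uma–Kai–Rosa–Yara; Uma–Eva–Rosa–Yara.
That gives 2 distinct shortest paths.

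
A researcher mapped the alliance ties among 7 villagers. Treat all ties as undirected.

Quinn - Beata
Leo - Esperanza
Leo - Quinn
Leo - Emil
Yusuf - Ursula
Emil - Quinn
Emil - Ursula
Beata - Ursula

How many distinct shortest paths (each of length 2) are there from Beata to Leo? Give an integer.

The shortest distance is 2, and the only length-2 path is Beata–Quinn–Leo. So there is exactly 1 shortest path.

1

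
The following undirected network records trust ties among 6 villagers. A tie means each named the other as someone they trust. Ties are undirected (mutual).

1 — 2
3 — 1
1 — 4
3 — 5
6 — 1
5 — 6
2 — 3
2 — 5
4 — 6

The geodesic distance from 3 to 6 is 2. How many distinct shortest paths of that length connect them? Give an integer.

2

The shortest distance is 2. The length-2 paths are: 3–5–6; 3–1–6.
That gives 2 distinct shortest paths.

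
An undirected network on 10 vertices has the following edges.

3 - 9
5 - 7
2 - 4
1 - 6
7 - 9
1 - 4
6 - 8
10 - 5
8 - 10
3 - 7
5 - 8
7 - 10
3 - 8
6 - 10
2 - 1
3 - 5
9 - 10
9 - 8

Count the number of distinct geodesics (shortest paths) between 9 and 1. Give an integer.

2

The shortest distance is 3. The length-3 paths are: 9–8–6–1; 9–10–6–1.
That gives 2 distinct shortest paths.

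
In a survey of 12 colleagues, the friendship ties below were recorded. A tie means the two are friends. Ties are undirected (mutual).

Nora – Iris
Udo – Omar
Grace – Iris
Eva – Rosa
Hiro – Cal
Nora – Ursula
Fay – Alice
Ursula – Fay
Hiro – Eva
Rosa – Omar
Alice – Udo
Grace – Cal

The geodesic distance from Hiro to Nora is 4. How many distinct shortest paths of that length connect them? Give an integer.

1

The shortest distance is 4, and the only length-4 path is Hiro–Cal–Grace–Iris–Nora. So there is exactly 1 shortest path.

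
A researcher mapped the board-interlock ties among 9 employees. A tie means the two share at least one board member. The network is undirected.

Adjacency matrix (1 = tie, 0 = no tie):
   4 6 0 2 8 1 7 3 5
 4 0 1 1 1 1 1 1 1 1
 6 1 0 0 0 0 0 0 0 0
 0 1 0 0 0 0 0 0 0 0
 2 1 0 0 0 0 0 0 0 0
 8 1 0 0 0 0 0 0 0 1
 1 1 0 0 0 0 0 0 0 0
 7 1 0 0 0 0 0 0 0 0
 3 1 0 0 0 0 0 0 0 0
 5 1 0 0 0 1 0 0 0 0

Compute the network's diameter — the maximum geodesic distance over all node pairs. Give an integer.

2

Eccentricity of each node (its greatest distance to any other): 0:2, 1:2, 2:2, 3:2, 4:1, 5:2, 6:2, 7:2, 8:2.
The maximum eccentricity is 2, realized for instance by the pair 6–0 via 6 – 4 – 0. So the diameter is 2.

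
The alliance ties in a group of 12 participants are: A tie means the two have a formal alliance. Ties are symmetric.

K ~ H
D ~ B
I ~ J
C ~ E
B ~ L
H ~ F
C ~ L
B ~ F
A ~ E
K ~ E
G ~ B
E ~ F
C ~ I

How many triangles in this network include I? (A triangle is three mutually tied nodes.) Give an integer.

0

I's neighbors are C and J, but none of them are tied to each other, so no triangle contains I.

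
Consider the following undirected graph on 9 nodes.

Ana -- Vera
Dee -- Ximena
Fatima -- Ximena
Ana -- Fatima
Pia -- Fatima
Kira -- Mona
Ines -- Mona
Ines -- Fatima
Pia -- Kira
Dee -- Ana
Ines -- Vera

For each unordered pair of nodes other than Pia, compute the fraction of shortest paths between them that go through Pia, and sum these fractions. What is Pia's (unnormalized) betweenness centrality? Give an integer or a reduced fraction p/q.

4

Pairs whose geodesics pass through Pia — Ana–Kira: 1; Dee–Kira: 2/2; Ximena–Kira: 1; Fatima–Kira: 1.
All other pairs contribute 0.
Summing the contributions gives betweenness(Pia) = 4.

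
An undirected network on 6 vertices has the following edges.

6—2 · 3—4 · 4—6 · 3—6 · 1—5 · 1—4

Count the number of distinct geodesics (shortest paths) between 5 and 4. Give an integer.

1

The shortest distance is 2, and the only length-2 path is 5–1–4. So there is exactly 1 shortest path.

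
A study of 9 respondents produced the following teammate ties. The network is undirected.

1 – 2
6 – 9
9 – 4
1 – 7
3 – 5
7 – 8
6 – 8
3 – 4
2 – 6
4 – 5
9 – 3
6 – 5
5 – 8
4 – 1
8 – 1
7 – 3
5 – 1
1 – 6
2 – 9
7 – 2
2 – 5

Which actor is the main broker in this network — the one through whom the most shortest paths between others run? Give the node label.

Unnormalized betweenness of each node: 1:5/2, 2:5/3, 3:3/2, 4:11/12, 5:37/12, 6:11/6, 7:17/12, 8:7/12, 9:3/2.
5 has the largest value, 37/12, making it the main broker — the node through which the most shortest paths run.

5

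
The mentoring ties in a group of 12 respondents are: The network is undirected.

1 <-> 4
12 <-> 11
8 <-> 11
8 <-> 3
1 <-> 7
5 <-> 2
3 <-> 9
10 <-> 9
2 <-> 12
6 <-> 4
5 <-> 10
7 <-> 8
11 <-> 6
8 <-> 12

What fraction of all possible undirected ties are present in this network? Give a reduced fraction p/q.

7/33

There are 14 edges and 12 nodes, so the maximum possible is C(12,2) = 66.
Density = 14/66 = 7/33.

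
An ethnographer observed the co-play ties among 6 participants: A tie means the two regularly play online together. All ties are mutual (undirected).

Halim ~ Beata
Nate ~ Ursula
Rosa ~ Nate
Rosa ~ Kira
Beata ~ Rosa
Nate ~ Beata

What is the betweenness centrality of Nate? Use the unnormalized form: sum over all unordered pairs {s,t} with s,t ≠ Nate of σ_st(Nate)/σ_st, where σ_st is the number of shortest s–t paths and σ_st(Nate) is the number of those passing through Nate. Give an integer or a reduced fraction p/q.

4

Pairs whose geodesics pass through Nate — Rosa–Ursula: 1; Kira–Ursula: 1; Ursula–Halim: 1; Ursula–Beata: 1.
All other pairs contribute 0.
Summing the contributions gives betweenness(Nate) = 4.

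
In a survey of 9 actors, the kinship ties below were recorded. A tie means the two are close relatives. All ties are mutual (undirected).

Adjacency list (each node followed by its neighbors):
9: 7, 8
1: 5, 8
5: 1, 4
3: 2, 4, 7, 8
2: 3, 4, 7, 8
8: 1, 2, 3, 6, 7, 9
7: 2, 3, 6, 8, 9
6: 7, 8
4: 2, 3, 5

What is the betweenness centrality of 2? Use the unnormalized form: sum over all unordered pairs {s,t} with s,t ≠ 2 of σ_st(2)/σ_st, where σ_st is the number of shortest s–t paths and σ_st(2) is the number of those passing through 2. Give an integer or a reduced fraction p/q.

Pairs whose geodesics pass through 2 — 6–4: 2/4; 4–9: 2/4; 4–7: 1/2; 4–8: 1/2; 7–5: 1/3.
All other pairs contribute 0.
Summing the contributions gives betweenness(2) = 7/3.

7/3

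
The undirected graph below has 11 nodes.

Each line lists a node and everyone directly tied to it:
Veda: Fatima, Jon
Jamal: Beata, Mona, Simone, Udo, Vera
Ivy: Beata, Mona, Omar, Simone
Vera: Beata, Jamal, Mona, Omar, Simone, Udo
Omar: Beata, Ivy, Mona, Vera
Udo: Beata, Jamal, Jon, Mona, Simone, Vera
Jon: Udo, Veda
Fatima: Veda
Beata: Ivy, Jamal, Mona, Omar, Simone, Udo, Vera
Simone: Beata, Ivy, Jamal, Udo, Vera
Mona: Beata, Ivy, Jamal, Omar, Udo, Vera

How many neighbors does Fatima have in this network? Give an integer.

Fatima is directly tied to Veda. That is 1 neighbor, so the degree of Fatima is 1.

1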